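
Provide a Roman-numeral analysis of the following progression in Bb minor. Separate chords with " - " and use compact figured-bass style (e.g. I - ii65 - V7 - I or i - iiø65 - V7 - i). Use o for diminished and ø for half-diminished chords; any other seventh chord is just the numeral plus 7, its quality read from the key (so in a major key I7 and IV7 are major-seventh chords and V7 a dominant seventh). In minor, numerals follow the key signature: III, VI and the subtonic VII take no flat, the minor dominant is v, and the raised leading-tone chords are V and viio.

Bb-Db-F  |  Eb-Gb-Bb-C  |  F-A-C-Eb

i - iiø65 - V7

Bb-Db-F: minor triad on Bb = scale degree 1 → i.
Eb-Gb-Bb-C has root C, degree 2 in Bb minor, so iiø65.
F-A-C-Eb: dominant seventh chord on F = scale degree 5 → V7.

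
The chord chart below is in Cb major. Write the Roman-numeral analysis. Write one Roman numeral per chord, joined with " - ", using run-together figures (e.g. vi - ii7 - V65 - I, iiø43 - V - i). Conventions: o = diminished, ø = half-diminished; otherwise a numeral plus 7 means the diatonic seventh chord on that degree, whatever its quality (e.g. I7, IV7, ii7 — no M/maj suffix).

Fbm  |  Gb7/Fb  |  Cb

iv - V42 - I

Fbm: minor triad on Fb — chromatic; iv (borrowed from the parallel minor).
Gb7/Fb has root Gb, degree 5 in Cb major, so V42.
Cb: major triad on Cb = scale degree 1 → I.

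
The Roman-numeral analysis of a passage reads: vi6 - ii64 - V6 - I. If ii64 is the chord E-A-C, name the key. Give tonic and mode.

ii64 is given as E-A-C — a minor triad with root A.
ii64 on A implies A is the supertonic; that puts the tonic at G, and the lowercase numeral fits major mode.

G major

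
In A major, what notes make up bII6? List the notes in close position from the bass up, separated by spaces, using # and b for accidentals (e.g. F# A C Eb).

Scale degree 2 in A major is B; lowering it a half step gives Bb. bII6 is the Neapolitan sixth — a major triad on the lowered second degree, here in its customary first inversion.
So the chord is Bb-D-F.
With the 6 figure the chord is in first inversion; from the bass D upward in close position it reads D-F-Bb.

D F Bb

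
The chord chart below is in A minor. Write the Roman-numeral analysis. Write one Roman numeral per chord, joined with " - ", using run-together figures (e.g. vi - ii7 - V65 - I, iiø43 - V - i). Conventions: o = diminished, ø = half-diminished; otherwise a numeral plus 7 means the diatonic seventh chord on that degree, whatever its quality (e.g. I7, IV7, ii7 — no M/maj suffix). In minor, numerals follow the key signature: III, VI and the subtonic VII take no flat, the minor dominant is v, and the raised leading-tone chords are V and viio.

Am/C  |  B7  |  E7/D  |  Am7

i6 - V7/V - V42 - i7

Am/C: root A is the tonic; minor triad there is i6.
B7: chromatic; B is V of V, so V7/V.
E7/D: root E is the dominant; dominant seventh chord there is V42.
Am7: root A is the tonic; minor seventh chord there is i7.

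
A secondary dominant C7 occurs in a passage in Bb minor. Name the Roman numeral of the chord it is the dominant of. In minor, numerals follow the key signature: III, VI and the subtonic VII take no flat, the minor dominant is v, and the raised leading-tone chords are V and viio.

V

The chord is a dominant seventh chord on C.
A dominant resolves down a perfect fifth: C → F. In Bb minor, F is scale degree 5, i.e. V.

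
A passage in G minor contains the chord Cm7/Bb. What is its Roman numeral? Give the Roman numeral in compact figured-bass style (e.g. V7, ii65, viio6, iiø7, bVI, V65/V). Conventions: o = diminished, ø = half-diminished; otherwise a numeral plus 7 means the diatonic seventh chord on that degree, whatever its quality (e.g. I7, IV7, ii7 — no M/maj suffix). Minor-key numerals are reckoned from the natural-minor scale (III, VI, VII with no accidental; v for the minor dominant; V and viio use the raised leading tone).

iv42

The pitches C-Eb-G-Bb form a minor seventh chord rooted on C.
In G minor, C is the subdominant; the diatonic minor seventh chord there is iv7.
With Bb in the bass the chord is in third inversion, so the figured bass is 42.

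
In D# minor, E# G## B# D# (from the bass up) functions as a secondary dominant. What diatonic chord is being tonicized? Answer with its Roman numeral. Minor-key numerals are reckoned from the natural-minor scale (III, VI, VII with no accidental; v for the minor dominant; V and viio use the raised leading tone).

V

The chord is a dominant seventh chord on E#.
A dominant resolves down a perfect fifth: E# → A#. In D# minor, A# is scale degree 5, i.e. V.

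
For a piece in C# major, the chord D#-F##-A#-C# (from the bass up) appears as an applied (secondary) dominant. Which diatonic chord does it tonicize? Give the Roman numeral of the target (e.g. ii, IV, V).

V

The chord is a dominant seventh chord on D#.
A dominant resolves down a perfect fifth: D# → G#. In C# major, G# is scale degree 5, i.e. V.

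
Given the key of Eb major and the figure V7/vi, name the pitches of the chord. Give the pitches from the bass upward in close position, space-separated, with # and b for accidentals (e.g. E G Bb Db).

V7/vi is a secondary dominant — the dominant seventh of vi. vi in Eb major is C, so the applied chord's root is G, a perfect fifth above.
Building a dominant seventh chord on G gives G-B-D-F.

G B D F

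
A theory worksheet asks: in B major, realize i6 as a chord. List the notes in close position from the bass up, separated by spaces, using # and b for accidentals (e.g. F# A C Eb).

D F# B

Scale degree 1 in B major is B; here the chord built on it is altered to a minor triad. i6 is the minor tonic, borrowed from the parallel minor.
So the chord is B-D-F#.
With the 6 figure the chord is in first inversion; from the bass D upward in close position it reads D-F#-B.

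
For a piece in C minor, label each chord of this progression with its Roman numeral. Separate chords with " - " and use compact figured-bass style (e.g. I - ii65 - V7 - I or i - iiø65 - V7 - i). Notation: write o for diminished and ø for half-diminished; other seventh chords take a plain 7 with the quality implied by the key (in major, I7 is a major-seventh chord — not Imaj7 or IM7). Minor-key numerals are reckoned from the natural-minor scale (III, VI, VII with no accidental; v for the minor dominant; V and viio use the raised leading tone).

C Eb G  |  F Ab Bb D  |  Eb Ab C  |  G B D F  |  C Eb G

i - VII43 - VI64 - V7 - i

C-Eb-G has root C, degree 1 in C minor, so i.
F-Ab-Bb-D: dominant seventh chord on Bb = scale degree 7 → VII43.
Eb-Ab-C: major triad on Ab = scale degree 6 → VI64.
G-B-D-F: dominant seventh chord on G = scale degree 5 → V7.
C-Eb-G: root C is the tonic; minor triad there is i.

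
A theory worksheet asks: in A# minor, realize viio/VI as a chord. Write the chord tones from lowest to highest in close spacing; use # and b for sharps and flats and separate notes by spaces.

viio/VI is a secondary leading-tone chord. The target VI is F# in A# minor; the applied chord is rooted a semitone below, on E#.
Building a diminished triad on E# gives E#-G#-B.

E# G# B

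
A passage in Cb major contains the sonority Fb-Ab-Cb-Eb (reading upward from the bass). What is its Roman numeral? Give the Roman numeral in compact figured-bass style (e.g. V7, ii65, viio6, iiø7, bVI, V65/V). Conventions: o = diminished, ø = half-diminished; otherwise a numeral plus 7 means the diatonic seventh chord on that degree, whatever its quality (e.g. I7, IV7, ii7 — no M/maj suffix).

The pitches Fb-Ab-Cb-Eb form a major seventh chord rooted on Fb.
Fb is scale degree 4 in Cb major, and a major seventh chord on that degree is written IV7.

IV7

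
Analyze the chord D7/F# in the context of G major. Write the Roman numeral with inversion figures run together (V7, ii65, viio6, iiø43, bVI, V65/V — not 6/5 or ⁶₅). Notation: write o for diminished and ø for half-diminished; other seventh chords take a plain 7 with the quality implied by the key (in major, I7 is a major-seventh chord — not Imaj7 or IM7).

V65

Stacked in thirds the chord is D-F#-A-C: a dominant seventh chord on D.
D is scale degree 5 in G major, and a dominant seventh chord on that degree is written V7.
With F# in the bass the chord is in first inversion, so the figured bass is 65.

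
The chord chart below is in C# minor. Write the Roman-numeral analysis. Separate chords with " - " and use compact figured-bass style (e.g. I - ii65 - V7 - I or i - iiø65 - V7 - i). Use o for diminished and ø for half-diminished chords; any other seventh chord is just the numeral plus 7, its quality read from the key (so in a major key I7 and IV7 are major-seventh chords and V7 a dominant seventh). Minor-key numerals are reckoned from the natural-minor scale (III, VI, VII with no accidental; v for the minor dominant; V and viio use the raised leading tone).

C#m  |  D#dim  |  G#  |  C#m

i - iio - V - i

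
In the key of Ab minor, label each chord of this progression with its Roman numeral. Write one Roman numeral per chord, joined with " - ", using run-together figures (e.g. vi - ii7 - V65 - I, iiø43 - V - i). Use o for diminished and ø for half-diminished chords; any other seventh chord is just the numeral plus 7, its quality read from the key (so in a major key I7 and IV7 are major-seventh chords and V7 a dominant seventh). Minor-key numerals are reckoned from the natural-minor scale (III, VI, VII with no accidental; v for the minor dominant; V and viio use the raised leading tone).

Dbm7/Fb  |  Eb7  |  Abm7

iv65 - V7 - i7

Dbm7/Fb: minor seventh chord on Db = scale degree 4 → iv65.
Eb7: root Eb is the dominant; dominant seventh chord there is V7.
Abm7: minor seventh chord on Ab = scale degree 1 → i7.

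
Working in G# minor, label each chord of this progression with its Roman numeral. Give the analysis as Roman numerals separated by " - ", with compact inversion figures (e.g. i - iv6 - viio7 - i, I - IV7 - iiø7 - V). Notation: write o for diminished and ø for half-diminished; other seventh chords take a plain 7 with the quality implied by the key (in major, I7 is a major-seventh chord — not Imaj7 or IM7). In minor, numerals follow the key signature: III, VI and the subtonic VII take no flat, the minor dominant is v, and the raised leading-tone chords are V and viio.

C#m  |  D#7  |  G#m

iv - V7 - i

C#m has root C#, degree 4 in G# minor, so iv.
D#7 has root D#, degree 5 in G# minor, so V7.
G#m has root G#, degree 1 in G# minor, so i.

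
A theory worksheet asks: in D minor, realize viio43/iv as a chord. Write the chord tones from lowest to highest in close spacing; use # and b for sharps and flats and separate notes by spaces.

C Eb F# A

The slash marks an applied leading-tone chord: viio of iv. In D minor, iv is G, so the leading tone to it is F#, a half step below.
Building a fully diminished seventh chord on F# gives F#-A-C-Eb.
The figured bass 43 indicates second inversion, placing the fifth (C) in the bass: C-Eb-F#-A.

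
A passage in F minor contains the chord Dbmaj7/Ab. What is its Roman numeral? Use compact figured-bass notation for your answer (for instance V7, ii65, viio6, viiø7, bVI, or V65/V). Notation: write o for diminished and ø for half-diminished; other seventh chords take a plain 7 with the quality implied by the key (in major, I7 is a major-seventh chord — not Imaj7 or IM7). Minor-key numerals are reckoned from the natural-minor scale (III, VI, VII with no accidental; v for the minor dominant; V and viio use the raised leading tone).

VI43

The pitches Db-F-Ab-C form a major seventh chord rooted on Db.
In F minor, Db is the submediant; the diatonic major seventh chord there is VI7.
With Ab in the bass the chord is in second inversion, so the figured bass is 43.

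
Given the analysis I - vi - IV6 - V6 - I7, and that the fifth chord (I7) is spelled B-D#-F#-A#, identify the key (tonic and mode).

The anchor chord is a major seventh chord on B, labeled I7.
If B is scale degree 1 and the mode makes that degree carry a major seventh chord, the tonic is B and the mode is major.

B major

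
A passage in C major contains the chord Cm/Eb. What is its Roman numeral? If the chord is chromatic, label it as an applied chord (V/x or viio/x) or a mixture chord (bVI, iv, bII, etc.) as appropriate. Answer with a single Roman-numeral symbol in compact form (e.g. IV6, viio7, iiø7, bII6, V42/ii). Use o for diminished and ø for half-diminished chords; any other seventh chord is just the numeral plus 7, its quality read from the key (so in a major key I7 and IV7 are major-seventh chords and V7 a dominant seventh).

i6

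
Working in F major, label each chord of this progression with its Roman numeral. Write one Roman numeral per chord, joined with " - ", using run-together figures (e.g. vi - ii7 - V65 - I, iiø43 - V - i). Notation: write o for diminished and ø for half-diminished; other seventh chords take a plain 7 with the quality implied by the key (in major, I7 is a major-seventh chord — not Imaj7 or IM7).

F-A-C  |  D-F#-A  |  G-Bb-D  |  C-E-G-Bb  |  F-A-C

I - V/ii - ii - V7 - I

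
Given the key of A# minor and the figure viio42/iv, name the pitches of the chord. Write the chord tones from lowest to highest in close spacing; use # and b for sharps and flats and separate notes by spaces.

B C## E# G#

viio42/iv is a secondary leading-tone chord. The target iv is D# in A# minor; the applied chord is rooted a semitone below, on C##.
Building a fully diminished seventh chord on C## gives C##-E#-G#-B.
The figured bass 42 indicates third inversion, placing the seventh (B) in the bass: B-C##-E#-G#.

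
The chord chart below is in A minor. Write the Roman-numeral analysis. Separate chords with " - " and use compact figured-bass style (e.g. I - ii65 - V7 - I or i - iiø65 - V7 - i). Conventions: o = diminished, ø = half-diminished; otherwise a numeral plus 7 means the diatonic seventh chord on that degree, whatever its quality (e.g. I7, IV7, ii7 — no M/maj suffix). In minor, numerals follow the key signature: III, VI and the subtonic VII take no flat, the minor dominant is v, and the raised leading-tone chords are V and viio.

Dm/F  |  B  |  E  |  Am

Dm/F has root D, degree 4 in A minor, so iv6.
B is the secondary dominant of V (major triad on B): V/V.
E: root E is the dominant; major triad there is V.
Am: root A is the tonic; minor triad there is i.

iv6 - V/V - V - i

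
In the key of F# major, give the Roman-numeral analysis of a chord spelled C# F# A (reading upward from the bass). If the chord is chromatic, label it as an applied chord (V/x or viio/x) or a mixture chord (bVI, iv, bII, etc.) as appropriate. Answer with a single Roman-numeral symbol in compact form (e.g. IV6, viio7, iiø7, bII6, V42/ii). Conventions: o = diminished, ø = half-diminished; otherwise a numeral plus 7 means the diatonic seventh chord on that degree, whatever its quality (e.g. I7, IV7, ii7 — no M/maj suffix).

i64

The pitches F#-A-C# form a minor triad rooted on F#.
F# is the first degree of F# major. This is the minor tonic, borrowed from the parallel minor.
With C# in the bass the chord is in second inversion, so the figured bass is 64.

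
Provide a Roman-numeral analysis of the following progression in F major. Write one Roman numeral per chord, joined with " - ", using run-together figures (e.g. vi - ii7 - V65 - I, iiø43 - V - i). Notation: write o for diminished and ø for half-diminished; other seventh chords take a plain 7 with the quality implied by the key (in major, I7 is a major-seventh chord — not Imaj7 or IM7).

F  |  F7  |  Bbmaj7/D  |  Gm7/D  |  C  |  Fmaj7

I - V7/IV - IV65 - ii43 - V - I7

F: root F is the tonic; major triad there is I.
F7: chromatic; F is V of IV, so V7/IV.
Bbmaj7/D: major seventh chord on Bb = scale degree 4 → IV65.
Gm7/D: minor seventh chord on G = scale degree 2 → ii43.
C: root C is the dominant; major triad there is V.
Fmaj7: root F is the tonic; major seventh chord there is I7.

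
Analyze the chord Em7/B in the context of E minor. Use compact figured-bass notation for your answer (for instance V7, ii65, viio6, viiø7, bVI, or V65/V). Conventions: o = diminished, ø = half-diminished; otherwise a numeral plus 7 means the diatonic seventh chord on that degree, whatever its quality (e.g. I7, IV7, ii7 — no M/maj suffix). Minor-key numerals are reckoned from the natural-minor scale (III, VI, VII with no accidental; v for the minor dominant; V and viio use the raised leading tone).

i43

The pitches E-G-B-D form a minor seventh chord rooted on E.
E is scale degree 1 in E minor, and a minor seventh chord on that degree is written i7.
With B in the bass the chord is in second inversion, so the figured bass is 43.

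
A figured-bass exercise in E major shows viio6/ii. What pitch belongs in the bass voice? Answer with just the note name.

G#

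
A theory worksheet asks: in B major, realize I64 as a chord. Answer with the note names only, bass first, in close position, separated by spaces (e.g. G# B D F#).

F# B D#

The numeral's case and figure indicate a major triad. In B major its root, the tonic, is B.
That chord is spelled B-D#-F#.
With the 64 figure the chord is in second inversion; from the bass F# upward in close position it reads F#-B-D#.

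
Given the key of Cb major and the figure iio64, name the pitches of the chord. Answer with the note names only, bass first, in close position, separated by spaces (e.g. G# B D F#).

Abb Db Fb

iio64 is the diminished supertonic triad, borrowed from the parallel minor. In Cb major that root is Db.
So the chord is Db-Fb-Abb, a diminished triad.
With the 64 figure the chord is in second inversion; from the bass Abb upward in close position it reads Abb-Db-Fb.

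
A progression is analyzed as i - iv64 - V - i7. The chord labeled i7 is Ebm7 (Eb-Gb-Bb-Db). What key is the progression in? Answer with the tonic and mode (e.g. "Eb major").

The anchor chord is a minor seventh chord on Eb, labeled i7.
If Eb is scale degree 1 and the mode makes that degree carry a minor seventh chord, the tonic is Eb and the mode is minor.

Eb minor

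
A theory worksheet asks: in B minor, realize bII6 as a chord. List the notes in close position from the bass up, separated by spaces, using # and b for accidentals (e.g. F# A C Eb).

E G C

bII6 is the Neapolitan sixth — a major triad on the lowered second degree, here in its customary first inversion. In B minor that root is C.
So the chord is C-E-G, a major triad.
The figured bass 6 indicates first inversion, placing the third (E) in the bass: E-G-C.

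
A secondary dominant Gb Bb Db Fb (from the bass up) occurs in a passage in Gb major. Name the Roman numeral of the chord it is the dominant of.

IV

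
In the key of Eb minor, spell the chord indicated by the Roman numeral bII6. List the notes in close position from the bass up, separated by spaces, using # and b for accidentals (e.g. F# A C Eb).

Scale degree 2 in Eb minor is F; lowering it a half step gives Fb. bII6 is the Neapolitan sixth — a major triad on the lowered second degree, here in its customary first inversion.
So the chord is Fb-Ab-Cb, a major triad.
The figured bass 6 indicates first inversion, placing the third (Ab) in the bass: Ab-Cb-Fb.

Ab Cb Fb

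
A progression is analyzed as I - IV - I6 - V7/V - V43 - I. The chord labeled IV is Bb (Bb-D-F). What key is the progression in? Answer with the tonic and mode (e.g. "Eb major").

F major

The anchor chord is a major triad on Bb, labeled IV.
IV on Bb implies Bb is the subdominant; that puts the tonic at F, and the uppercase numeral fits major mode.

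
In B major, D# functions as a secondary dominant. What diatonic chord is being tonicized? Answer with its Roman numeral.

vi

The chord is a major triad on D#.
A dominant resolves down a perfect fifth: D# → G#. In B major, G# is scale degree 6, i.e. vi.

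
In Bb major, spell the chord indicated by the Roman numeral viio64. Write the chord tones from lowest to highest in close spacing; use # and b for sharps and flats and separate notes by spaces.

The numeral's case and figure indicate a diminished triad. In Bb major its root, scale degree 7, is A.
That chord is spelled A-C-Eb.
The figured bass 64 indicates second inversion, placing the fifth (Eb) in the bass: Eb-A-C.

Eb A C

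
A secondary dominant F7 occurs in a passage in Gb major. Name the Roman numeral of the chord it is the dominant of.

iii

The chord is a dominant seventh chord on F.
A dominant resolves down a perfect fifth: F → Bb. In Gb major, Bb is scale degree 3, i.e. iii.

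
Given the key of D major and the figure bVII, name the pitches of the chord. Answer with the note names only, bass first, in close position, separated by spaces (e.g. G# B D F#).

C E G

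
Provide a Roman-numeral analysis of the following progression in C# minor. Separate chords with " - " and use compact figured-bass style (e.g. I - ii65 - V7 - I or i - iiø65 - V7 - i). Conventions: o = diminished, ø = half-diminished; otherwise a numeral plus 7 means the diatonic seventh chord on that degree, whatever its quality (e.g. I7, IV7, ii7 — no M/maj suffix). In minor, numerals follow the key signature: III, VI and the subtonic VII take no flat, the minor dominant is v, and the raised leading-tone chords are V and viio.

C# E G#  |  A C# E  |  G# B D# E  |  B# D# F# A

C#-E-G#: root C# is the tonic; minor triad there is i.
A-C#-E: major triad on A = scale degree 6 → VI.
G#-B-D#-E has root E, degree 3 in C# minor, so III65.
B#-D#-F#-A has root B#, degree 7 in C# minor, so viio7.

i - VI - III65 - viio7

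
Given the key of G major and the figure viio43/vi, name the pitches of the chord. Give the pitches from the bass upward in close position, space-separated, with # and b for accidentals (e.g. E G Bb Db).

The slash marks an applied leading-tone chord: viio of vi. In G major, vi is E, so the leading tone to it is D#, a half step below.
Building a fully diminished seventh chord on D# gives D#-F#-A-C.
With the 43 figure the chord is in second inversion; from the bass A upward in close position it reads A-C-D#-F#.

A C D# F#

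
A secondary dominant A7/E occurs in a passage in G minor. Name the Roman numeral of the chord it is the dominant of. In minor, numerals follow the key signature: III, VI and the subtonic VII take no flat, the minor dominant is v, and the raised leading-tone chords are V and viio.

V

The chord is a dominant seventh chord on A.
A dominant resolves down a perfect fifth: A → D. In G minor, D is scale degree 5, i.e. V.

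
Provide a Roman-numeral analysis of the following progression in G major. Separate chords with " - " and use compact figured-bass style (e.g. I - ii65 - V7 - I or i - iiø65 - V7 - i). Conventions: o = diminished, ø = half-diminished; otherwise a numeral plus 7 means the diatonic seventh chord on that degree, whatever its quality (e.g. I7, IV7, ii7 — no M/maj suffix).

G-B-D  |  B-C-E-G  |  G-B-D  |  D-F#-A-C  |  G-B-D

G-B-D: root G is the tonic; major triad there is I.
B-C-E-G: major seventh chord on C = scale degree 4 → IV42.
G-B-D: root G is the tonic; major triad there is I.
D-F#-A-C: root D is the dominant; dominant seventh chord there is V7.
G-B-D has root G, degree 1 in G major, so I.

I - IV42 - I - V7 - I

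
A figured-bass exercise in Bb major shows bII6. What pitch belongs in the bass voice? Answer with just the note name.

bII in Bb major has root Cb; the chord is Cb-Eb-Gb.
The figure 6 means first inversion — the third is in the bass.

Eb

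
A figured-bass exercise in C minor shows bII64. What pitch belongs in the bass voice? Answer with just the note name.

bII in C minor has root Db; the chord is Db-F-Ab.
The figure 64 means second inversion — the fifth is in the bass.

Ab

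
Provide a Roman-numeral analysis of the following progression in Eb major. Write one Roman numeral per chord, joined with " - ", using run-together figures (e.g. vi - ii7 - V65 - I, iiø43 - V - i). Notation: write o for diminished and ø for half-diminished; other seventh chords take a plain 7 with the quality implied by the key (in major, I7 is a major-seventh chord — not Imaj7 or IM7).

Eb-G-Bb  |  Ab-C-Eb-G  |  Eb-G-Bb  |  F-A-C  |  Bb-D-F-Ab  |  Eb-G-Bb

I - IV7 - I - V/V - V7 - I

Eb-G-Bb: major triad on Eb = scale degree 1 → I.
Ab-C-Eb-G: major seventh chord on Ab = scale degree 4 → IV7.
Eb-G-Bb: root Eb is the tonic; major triad there is I.
F-A-C: chromatic; F is V of V, so V/V.
Bb-D-F-Ab: root Bb is the dominant; dominant seventh chord there is V7.
Eb-G-Bb: root Eb is the tonic; major triad there is I.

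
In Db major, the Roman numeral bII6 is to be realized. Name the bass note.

bII in Db major has root Ebb; the chord is Ebb-Gb-Bbb.
The figure 6 means first inversion — the third is in the bass.

Gb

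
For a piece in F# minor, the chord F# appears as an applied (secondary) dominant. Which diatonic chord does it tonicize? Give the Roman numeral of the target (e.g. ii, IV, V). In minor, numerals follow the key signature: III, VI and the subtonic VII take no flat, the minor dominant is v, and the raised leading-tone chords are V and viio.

The chord is a major triad on F#.
A dominant resolves down a perfect fifth: F# → B. In F# minor, B is scale degree 4, i.e. iv.

iv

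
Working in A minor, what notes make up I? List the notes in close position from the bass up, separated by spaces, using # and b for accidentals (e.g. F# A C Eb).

A C# E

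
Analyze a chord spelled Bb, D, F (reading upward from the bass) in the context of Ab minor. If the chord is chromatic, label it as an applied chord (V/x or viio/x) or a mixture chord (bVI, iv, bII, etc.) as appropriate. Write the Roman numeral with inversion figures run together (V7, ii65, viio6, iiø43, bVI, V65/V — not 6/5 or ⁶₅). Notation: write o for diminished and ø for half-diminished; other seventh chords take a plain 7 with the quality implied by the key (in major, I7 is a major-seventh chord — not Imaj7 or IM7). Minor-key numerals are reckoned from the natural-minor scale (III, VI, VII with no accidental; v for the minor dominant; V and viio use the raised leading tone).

Stacked in thirds the chord is Bb-D-F: a major triad on Bb.
Bb is not a diatonic chord root with this quality in Ab minor, but it lies a perfect fifth above Eb (V), so the chord functions as an applied dominant of V.

V/V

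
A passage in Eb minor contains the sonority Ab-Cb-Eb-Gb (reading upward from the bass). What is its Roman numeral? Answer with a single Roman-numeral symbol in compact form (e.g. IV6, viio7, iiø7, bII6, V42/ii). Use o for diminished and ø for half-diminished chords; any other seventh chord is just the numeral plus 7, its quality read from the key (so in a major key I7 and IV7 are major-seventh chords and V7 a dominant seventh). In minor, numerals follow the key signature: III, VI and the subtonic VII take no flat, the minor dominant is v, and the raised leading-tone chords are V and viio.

iv7

The pitches Ab-Cb-Eb-Gb form a minor seventh chord rooted on Ab.
In Eb minor, Ab is the subdominant; the diatonic minor seventh chord there is iv7.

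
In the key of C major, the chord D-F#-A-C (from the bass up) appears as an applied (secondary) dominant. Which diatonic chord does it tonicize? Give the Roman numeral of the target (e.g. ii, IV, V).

V

The chord is a dominant seventh chord on D.
A dominant resolves down a perfect fifth: D → G. In C major, G is scale degree 5, i.e. V.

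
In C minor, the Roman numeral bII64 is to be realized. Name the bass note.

Ab

bII in C minor has root Db; the chord is Db-F-Ab.
The figure 64 means second inversion — the fifth is in the bass.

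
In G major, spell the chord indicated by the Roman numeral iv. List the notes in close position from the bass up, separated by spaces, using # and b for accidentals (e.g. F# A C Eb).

C Eb G

iv is the minor subdominant, borrowed from the parallel minor. In G major that root is C.
So the chord is C-Eb-G.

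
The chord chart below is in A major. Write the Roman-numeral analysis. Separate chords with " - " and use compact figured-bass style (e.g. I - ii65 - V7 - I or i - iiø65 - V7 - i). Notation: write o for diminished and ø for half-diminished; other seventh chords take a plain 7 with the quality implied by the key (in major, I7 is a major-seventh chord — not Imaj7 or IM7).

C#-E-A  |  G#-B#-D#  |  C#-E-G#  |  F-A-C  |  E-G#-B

C#-E-A has root A, degree 1 in A major, so I6.
G#-B#-D# is the secondary dominant of iii (major triad on G#): V/iii.
C#-E-G#: minor triad on C# = scale degree 3 → iii.
F-A-C: F with this quality isn't in the key; it's bVI, borrowed from the parallel minor.
E-G#-B has root E, degree 5 in A major, so V.

I6 - V/iii - iii - bVI - V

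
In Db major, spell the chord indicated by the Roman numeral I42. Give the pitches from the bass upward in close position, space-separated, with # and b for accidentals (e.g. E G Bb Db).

C Db F Ab

In Db major, the tonic is Db, and the diatonic chord built there is a major seventh chord.
Stacking thirds from Db gives Db-F-Ab-C.
With the 42 figure the chord is in third inversion; from the bass C upward in close position it reads C-Db-F-Ab.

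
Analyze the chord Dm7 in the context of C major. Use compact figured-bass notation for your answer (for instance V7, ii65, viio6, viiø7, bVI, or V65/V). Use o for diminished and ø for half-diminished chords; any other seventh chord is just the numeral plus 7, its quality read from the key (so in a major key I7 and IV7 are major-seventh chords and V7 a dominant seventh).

ii7

The pitches D-F-A-C form a minor seventh chord rooted on D.
In C major, D is the supertonic; the diatonic minor seventh chord there is ii7.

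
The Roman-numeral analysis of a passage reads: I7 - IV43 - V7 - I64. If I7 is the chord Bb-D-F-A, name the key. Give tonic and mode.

The anchor chord is a major seventh chord on Bb, labeled I7.
If Bb is scale degree 1 and the mode makes that degree carry a major seventh chord, the tonic is Bb and the mode is major.

Bb major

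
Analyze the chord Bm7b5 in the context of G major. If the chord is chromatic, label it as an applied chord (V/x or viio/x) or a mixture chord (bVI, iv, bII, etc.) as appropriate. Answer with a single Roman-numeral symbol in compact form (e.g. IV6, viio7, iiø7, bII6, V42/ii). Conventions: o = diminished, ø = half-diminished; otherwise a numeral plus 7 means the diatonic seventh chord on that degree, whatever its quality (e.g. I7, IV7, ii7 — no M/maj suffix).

The pitches B-D-F-A form a half-diminished seventh chord rooted on B.
B sits a half step below C (IV in G major); a diminished chord there is the applied leading-tone chord of IV.

viiø7/IV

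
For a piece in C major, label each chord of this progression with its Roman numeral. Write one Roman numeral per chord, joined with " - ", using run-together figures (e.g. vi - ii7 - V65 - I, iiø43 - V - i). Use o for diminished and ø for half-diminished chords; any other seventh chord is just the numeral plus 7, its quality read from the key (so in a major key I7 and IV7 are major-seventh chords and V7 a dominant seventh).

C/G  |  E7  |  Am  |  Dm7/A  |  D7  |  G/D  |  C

I64 - V7/vi - vi - ii43 - V7/V - V64 - I

C/G: major triad on C = scale degree 1 → I64.
E7 is the secondary dominant of vi (dominant seventh chord on E): V7/vi.
Am has root A, degree 6 in C major, so vi.
Dm7/A has root D, degree 2 in C major, so ii43.
D7: a dominant seventh chord on D, the applied dominant of V → V7/V.
G/D: root G is the dominant; major triad there is V64.
C has root C, degree 1 in C major, so I.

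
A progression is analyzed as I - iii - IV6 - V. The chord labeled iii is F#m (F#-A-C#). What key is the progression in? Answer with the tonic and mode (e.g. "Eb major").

The chord F#m is a minor triad rooted on F#; its label is iii.
Counting down 2 scale steps from F# places the tonic on D; a minor triad on degree 3 is diatonic only in major.

D major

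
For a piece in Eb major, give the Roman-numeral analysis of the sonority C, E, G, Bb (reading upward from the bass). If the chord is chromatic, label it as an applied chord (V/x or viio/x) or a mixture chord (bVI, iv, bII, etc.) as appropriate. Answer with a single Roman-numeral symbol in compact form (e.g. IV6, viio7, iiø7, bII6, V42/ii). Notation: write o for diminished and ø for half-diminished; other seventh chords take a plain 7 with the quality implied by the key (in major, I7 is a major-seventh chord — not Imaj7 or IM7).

The pitches C-E-G-Bb form a dominant seventh chord rooted on C.
C is not a diatonic chord root with this quality in Eb major, but it lies a perfect fifth above F (ii), so the chord functions as an applied dominant of ii.

V7/ii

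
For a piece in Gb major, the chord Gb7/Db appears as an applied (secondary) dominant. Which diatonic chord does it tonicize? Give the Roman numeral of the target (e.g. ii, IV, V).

IV

The chord is a dominant seventh chord on Gb.
A dominant resolves down a perfect fifth: Gb → Cb. In Gb major, Cb is scale degree 4, i.e. IV.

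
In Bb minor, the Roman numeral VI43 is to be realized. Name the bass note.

Db

VI in Bb minor has root Gb; the chord is Gb-Bb-Db-F.
The figure 43 means second inversion — the fifth is in the bass.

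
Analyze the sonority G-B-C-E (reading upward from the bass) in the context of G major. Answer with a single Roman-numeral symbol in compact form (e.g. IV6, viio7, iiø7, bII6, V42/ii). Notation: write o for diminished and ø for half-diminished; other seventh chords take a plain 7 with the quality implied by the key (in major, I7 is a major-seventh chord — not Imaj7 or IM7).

IV43

Stacked in thirds the chord is C-E-G-B: a major seventh chord on C.
In G major, C is the subdominant; the diatonic major seventh chord there is IV7.
With G in the bass the chord is in second inversion, so the figured bass is 43.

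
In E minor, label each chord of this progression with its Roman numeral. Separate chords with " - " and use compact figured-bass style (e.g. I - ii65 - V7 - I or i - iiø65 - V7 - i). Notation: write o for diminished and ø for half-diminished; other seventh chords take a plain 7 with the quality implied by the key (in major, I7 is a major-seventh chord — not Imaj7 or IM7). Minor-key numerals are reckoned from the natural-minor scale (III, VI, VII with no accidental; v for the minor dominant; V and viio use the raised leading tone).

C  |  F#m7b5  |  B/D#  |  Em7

VI - iiø7 - V6 - i7

C has root C, degree 6 in E minor, so VI.
F#m7b5 has root F#, degree 2 in E minor, so iiø7.
B/D# has root B, degree 5 in E minor, so V6.
Em7: root E is the tonic; minor seventh chord there is i7.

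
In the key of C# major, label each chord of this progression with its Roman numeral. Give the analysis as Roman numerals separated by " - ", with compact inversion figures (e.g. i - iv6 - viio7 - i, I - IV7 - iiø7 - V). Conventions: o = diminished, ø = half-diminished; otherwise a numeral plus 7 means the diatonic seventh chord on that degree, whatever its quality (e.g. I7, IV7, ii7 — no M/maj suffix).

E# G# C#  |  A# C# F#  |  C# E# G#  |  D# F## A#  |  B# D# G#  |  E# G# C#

E#-G#-C# has root C#, degree 1 in C# major, so I6.
A#-C#-F# has root F#, degree 4 in C# major, so IV6.
C#-E#-G#: root C# is the tonic; major triad there is I.
D#-F##-A# is the secondary dominant of V (major triad on D#): V/V.
B#-D#-G# has root G#, degree 5 in C# major, so V6.
E#-G#-C#: major triad on C# = scale degree 1 → I6.

I6 - IV6 - I - V/V - V6 - I6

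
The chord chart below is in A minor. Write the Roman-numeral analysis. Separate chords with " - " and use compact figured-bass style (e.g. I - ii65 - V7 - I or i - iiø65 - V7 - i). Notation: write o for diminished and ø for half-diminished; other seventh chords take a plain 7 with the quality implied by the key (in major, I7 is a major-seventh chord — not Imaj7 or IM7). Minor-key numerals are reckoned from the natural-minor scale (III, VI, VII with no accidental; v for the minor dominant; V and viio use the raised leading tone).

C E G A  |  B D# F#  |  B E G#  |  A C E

i65 - V/V - V64 - i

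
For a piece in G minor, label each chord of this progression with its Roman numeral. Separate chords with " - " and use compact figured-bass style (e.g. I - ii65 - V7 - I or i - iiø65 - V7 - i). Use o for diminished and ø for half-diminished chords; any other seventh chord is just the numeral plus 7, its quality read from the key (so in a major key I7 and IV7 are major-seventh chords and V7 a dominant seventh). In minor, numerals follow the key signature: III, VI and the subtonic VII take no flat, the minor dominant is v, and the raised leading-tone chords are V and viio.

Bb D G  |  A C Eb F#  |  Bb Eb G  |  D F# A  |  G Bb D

i6 - viio65 - VI64 - V - i

Bb-D-G has root G, degree 1 in G minor, so i6.
A-C-Eb-F# has root F#, degree 7 in G minor, so viio65.
Bb-Eb-G has root Eb, degree 6 in G minor, so VI64.
D-F#-A has root D, degree 5 in G minor, so V.
G-Bb-D: minor triad on G = scale degree 1 → i.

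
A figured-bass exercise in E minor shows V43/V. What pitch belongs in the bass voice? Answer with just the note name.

C#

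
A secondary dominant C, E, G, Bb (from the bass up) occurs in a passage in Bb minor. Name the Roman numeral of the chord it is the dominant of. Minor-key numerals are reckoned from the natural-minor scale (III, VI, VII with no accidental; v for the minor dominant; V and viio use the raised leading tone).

V

The chord is a dominant seventh chord on C.
A dominant resolves down a perfect fifth: C → F. In Bb minor, F is scale degree 5, i.e. V.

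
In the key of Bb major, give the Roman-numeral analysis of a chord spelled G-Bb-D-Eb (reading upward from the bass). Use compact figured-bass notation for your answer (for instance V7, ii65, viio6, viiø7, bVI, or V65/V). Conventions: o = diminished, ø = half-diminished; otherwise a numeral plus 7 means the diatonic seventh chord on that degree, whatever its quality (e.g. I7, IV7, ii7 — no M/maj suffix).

IV65

Stacked in thirds the chord is Eb-G-Bb-D: a major seventh chord on Eb.
In Bb major, Eb is the subdominant; the diatonic major seventh chord there is IV7.
With G in the bass the chord is in first inversion, so the figured bass is 65.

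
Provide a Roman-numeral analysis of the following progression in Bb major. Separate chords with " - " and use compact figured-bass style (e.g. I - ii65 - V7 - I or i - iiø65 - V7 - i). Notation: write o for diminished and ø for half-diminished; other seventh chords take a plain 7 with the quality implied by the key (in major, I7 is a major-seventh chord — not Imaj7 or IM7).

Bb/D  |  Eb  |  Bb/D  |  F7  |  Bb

I6 - IV - I6 - V7 - I

Bb/D has root Bb, degree 1 in Bb major, so I6.
Eb: root Eb is the subdominant; major triad there is IV.
Bb/D: major triad on Bb = scale degree 1 → I6.
F7 has root F, degree 5 in Bb major, so V7.
Bb: major triad on Bb = scale degree 1 → I.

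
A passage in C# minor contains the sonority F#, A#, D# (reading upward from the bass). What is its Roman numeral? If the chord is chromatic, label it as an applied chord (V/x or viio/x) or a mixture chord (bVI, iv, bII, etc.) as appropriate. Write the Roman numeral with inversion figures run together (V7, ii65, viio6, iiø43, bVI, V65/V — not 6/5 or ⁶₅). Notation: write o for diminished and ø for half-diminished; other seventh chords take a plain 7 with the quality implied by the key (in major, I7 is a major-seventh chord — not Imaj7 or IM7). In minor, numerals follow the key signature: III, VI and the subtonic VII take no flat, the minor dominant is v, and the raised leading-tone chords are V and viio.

ii6

Stacked in thirds the chord is D#-F#-A#: a minor triad on D#.
D# is the second degree of C# minor. This is the minor supertonic, borrowed from the parallel major (the Dorian ii).
With F# in the bass the chord is in first inversion, so the figured bass is 6.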